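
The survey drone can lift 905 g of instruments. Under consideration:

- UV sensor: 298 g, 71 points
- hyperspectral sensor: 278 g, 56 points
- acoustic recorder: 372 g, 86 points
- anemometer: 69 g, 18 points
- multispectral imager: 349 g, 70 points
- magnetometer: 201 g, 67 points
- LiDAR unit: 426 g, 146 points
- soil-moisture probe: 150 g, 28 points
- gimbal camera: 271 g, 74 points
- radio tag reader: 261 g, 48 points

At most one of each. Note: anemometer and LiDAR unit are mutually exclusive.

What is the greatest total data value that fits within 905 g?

Ranking by ratio (data value/g): LiDAR unit 0.34, magnetometer 0.33, gimbal camera 0.27, anemometer 0.26.
Taking magnetometer + LiDAR unit + gimbal camera: 898 g used, 287 in data value.
The closest alternative, hyperspectral sensor + magnetometer + LiDAR unit, reaches only 269.

287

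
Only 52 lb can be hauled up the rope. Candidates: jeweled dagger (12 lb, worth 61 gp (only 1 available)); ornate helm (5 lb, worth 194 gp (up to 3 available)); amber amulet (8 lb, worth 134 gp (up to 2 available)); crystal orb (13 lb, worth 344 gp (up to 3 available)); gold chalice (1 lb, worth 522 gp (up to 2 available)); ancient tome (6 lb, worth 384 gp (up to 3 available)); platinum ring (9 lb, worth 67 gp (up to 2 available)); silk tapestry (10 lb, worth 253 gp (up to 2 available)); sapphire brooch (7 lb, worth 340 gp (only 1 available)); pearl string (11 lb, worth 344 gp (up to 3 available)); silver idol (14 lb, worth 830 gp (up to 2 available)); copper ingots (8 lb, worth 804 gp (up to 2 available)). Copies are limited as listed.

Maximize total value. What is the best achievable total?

4696

Greedy by ratio would take 2×gold chalice + 3×ancient tome + silver idol + 2×copper ingots: 50 lb used, total 4634.
The 12 lb tied up in 2×ancient tome is better spent on silver idol — total rises to 4696 (52 lb).
Nothing else within 52 lb beats 4696.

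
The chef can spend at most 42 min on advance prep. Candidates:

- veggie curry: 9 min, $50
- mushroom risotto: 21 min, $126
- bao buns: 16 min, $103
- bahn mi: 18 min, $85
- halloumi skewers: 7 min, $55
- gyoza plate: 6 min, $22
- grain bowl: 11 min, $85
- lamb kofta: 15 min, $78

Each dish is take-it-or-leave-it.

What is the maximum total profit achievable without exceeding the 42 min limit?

268

Filling by ratio: bao buns + halloumi skewers + gyoza plate + grain bowl for 265, with 2 min left unused.
The 22 min tied up in bao buns and gyoza plate is better spent on veggie curry + lamb kofta — total rises to 268 (42 min).
Nothing else within 42 min beats 268.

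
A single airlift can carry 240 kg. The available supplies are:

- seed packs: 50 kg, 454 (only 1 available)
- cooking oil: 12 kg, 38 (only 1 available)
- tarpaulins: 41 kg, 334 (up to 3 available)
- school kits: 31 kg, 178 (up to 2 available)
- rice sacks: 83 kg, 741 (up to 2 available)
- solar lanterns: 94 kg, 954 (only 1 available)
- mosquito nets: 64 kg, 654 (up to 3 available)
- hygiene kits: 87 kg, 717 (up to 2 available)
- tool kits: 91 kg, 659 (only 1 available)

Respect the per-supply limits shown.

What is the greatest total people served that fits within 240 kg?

Greedy by ratio would take tarpaulins + 3×mosquito nets: 233 kg used, total 2296.
The 105 kg tied up in tarpaulins and mosquito nets is better spent on cooking oil + solar lanterns — total rises to 2300 (234 kg).

2300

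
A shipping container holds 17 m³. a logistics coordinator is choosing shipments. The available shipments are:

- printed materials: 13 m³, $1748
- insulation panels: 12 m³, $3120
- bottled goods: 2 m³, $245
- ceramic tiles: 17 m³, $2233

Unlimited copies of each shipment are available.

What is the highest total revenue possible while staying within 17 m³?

3610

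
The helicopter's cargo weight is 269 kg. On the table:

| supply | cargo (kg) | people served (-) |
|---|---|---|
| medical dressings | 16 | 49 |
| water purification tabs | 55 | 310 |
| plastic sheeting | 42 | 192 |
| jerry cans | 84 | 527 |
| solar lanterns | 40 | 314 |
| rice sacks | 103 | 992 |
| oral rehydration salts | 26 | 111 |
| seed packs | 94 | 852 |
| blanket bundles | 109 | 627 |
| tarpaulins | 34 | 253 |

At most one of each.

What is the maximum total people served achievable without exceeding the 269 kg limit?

By people served per kg: rice sacks 9.63, seed packs 9.06, solar lanterns 7.85 lead.
Taking solar lanterns + rice sacks + oral rehydration salts + seed packs: 263 kg used, 2269 in people served.
That's the maximum — no swap from here does better than 2269.

2269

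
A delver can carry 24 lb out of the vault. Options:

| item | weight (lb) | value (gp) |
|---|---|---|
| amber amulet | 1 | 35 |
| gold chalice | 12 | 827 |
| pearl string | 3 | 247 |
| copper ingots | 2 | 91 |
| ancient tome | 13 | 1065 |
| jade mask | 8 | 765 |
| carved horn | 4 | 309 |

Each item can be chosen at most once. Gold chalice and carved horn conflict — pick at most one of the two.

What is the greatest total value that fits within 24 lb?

2077

Best packing: pearl string + ancient tome + jade mask — 24 lb, 2077 total.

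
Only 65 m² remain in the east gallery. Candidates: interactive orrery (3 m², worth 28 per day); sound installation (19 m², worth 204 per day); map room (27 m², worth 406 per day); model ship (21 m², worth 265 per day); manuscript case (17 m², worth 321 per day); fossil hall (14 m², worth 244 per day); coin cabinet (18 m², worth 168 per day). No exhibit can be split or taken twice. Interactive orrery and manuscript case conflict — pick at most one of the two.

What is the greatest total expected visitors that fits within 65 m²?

992

By expected visitors per m²: manuscript case 18.88, fossil hall 17.43, map room 15.04 lead.
Best packing: map room + model ship + manuscript case — 65 m², 992 total.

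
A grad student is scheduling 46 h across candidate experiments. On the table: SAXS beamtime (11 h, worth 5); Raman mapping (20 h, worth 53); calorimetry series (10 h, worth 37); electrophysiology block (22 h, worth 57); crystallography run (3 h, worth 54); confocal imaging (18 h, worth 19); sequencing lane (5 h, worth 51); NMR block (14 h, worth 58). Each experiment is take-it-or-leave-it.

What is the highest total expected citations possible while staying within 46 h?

220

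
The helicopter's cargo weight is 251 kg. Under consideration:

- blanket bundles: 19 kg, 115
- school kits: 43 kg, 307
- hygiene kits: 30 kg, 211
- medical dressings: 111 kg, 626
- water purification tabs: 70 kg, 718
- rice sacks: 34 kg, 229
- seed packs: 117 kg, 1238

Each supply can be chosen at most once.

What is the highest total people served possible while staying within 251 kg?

2396

Ranking by ratio (people served/kg): seed packs 10.58, water purification tabs 10.26, school kits 7.14, hygiene kits 7.03.
Taking the top-ratio supplies first gives blanket bundles + school kits + water purification tabs + seed packs for 2378 (249 kg).
Replace blanket bundles and school kits with hygiene kits + rice sacks: the trade gains 18 net, giving 2396 at 251 kg.
The closest alternative, blanket bundles + school kits + water purification tabs + seed packs, reaches only 2378.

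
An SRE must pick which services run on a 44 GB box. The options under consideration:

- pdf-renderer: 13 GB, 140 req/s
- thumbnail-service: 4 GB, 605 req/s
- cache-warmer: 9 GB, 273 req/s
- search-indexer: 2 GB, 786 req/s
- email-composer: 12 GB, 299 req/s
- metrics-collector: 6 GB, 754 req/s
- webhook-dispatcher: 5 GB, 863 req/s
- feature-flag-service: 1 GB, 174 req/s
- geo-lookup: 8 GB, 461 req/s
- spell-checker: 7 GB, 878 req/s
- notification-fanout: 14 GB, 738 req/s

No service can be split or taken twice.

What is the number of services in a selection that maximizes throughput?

7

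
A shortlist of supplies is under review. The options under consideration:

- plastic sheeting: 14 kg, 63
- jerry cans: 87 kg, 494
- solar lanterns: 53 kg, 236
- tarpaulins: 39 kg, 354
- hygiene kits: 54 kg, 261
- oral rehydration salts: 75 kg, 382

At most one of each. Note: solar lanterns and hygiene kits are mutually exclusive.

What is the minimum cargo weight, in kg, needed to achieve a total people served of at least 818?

Minimise kg subject to total people served ≥ 818.
jerry cans + tarpaulins: 848 people served at 126 kg.
Any bundle with less than 126 kg falls short of 818.

126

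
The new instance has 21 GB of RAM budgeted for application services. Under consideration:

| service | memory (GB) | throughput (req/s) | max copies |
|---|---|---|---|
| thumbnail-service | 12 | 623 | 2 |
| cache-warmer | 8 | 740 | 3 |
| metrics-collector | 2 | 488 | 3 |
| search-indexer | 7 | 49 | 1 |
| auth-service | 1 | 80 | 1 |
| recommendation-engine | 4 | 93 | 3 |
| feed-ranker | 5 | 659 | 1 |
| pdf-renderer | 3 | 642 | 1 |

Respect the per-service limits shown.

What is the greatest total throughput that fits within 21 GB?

3097

Ranking by ratio (throughput/GB): metrics-collector 244.00, pdf-renderer 214.00, feed-ranker 131.80.
A density-first pass picks 3×metrics-collector + auth-service + recommendation-engine + feed-ranker + pdf-renderer — 2938 at 19 GB.
Replace metrics-collector and recommendation-engine with cache-warmer: the trade gains 159 net, giving 3097 at 21 GB.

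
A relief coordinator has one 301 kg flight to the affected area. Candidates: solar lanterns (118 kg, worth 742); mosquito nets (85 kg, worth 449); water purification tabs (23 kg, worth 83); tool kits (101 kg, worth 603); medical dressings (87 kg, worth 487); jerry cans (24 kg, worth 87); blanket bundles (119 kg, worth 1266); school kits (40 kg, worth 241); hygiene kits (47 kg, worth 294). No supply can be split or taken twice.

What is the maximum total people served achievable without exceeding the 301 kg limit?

Taking the top-ratio supplies first gives solar lanterns + blanket bundles + hygiene kits for 2302 (284 kg).
Dropping hygiene kits frees 47 kg; slotting in jerry cans + school kits (64 kg) lifts the total to 2336 at 301 kg.

2336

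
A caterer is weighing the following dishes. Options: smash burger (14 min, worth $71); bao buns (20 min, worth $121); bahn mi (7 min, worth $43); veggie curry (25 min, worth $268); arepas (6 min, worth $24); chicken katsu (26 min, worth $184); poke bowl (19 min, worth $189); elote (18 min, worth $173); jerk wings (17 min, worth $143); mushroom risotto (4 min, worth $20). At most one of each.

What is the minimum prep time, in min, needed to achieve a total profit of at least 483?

Need the lightest bundle worth ≥ 483.
bahn mi + veggie curry + elote: 484 profit at 50 min.
Any bundle with less than 50 min falls short of 483.

50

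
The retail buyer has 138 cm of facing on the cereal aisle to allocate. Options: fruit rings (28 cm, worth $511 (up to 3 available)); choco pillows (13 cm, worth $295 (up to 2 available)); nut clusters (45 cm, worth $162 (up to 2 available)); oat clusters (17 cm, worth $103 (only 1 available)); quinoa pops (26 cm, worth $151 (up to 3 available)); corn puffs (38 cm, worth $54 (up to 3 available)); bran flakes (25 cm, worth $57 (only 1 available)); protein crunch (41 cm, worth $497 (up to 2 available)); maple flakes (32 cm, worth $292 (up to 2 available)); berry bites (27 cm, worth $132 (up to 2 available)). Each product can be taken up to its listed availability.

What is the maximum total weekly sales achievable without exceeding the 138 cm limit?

2325

The ratio heuristic lands on 3×fruit rings + 2×choco pillows + oat clusters (2226) but leaves 11 cm idle.
Dropping choco pillows and oat clusters frees 30 cm; slotting in protein crunch (41 cm) lifts the total to 2325 at 138 cm.
No other feasible combination exceeds 2325.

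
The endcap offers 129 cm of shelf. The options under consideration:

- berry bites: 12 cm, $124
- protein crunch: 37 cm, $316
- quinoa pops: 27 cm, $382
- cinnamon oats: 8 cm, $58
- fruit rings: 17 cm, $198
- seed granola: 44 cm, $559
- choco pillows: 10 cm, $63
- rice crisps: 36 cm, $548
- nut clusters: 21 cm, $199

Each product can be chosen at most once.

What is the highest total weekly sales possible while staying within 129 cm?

Density check — rice crisps 15.22, quinoa pops 14.15, seed granola 12.70 are the best per cm.
Taking the top-ratio products first gives quinoa pops + fruit rings + seed granola + rice crisps for 1687 (124 cm).
Replace fruit rings with nut clusters: the trade gains 1 net, giving 1688 at 128 cm.
The closest alternative, quinoa pops + fruit rings + seed granola + rice crisps, reaches only 1687.

1688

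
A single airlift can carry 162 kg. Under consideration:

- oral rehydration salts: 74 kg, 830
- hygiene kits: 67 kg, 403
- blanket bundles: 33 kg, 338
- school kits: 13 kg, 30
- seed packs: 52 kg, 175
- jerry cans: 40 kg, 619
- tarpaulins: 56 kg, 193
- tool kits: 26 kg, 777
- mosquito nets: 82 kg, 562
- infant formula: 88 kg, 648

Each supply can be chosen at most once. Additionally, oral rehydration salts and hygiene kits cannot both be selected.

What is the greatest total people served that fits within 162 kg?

2256

The ratio ordering already packs tightly: oral rehydration salts + school kits + jerry cans + tool kits, 153 kg, 2256.
Runner-up oral rehydration salts + jerry cans + tool kits tops out at 2226.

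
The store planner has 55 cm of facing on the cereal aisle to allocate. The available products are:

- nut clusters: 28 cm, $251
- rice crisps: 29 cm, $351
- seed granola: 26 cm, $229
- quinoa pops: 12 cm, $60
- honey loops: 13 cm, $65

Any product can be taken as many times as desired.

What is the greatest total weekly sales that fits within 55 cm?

Density check — rice crisps 12.10, nut clusters 8.96, seed granola 8.81 are the best per cm.
Best packing: rice crisps + seed granola — 55 cm, 580 total.
No other feasible combination exceeds 580.

580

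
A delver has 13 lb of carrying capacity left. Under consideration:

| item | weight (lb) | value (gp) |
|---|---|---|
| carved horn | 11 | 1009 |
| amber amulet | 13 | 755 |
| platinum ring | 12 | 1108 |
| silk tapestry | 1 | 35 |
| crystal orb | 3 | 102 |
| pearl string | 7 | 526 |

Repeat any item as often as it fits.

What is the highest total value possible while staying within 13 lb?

1143

The ratio ordering already packs tightly: platinum ring + silk tapestry, 13 lb, 1143.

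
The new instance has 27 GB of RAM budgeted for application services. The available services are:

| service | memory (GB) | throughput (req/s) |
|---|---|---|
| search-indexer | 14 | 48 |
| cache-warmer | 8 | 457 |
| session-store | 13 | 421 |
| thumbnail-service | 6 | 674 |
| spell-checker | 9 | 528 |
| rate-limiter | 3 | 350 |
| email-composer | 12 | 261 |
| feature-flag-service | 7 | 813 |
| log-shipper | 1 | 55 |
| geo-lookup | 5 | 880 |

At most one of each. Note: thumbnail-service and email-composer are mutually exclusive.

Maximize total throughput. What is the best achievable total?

Ranking by ratio (throughput/GB): geo-lookup 176.00, rate-limiter 116.67, feature-flag-service 116.14, thumbnail-service 112.33.
Filling by ratio: thumbnail-service + rate-limiter + feature-flag-service + log-shipper + geo-lookup for 2772, with 5 GB left unused.
Replace rate-limiter and log-shipper with spell-checker: the trade gains 123 net, giving 2895 at 27 GB.
Runner-up cache-warmer + thumbnail-service + feature-flag-service + log-shipper + geo-lookup tops out at 2879.

2895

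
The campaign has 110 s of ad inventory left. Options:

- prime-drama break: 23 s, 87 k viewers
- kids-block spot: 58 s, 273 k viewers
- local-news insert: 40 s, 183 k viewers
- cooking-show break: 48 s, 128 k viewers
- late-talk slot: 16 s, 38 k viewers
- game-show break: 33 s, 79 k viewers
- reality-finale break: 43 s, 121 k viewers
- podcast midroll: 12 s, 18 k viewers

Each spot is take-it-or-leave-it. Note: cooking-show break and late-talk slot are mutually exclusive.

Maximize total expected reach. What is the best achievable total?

The ratio ordering already packs tightly: kids-block spot + local-news insert + podcast midroll, 110 s, 474.
The closest alternative, kids-block spot + local-news insert, reaches only 456.

474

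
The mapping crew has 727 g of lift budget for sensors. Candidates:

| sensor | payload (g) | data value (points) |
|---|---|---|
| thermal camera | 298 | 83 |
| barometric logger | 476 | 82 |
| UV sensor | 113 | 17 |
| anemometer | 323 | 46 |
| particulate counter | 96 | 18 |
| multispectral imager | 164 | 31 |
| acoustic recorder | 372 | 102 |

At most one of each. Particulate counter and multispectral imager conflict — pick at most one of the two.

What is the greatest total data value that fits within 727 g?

185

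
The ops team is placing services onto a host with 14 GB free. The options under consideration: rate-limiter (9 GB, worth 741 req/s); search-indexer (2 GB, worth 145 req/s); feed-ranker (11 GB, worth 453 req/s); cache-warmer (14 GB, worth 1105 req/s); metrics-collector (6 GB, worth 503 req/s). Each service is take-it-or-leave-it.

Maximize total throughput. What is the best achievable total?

Density check — metrics-collector 83.83, rate-limiter 82.33, cache-warmer 78.93, search-indexer 72.50 are the best per GB.
Filling by ratio: search-indexer + metrics-collector for 648, with 6 GB left unused.
Dropping search-indexer and metrics-collector frees 8 GB; slotting in cache-warmer (14 GB) lifts the total to 1105 at 14 GB.
Next best is rate-limiter + search-indexer at 886 (11 GB) — short by 219.

1105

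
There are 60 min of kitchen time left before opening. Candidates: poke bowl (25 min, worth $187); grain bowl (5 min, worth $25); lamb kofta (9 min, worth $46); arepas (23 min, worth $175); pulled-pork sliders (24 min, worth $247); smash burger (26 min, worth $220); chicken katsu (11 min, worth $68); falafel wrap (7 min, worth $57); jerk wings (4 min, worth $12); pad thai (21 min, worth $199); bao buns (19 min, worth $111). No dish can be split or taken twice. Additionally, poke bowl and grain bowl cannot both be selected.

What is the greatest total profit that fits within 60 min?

By profit per min: pulled-pork sliders 10.29, pad thai 9.48, smash burger 8.46 lead.
Grain bowl + pulled-pork sliders + falafel wrap + pad thai uses 57 of the 60 min and totals 528.
The closest alternative, pulled-pork sliders + chicken katsu + jerk wings + pad thai, reaches only 526.

528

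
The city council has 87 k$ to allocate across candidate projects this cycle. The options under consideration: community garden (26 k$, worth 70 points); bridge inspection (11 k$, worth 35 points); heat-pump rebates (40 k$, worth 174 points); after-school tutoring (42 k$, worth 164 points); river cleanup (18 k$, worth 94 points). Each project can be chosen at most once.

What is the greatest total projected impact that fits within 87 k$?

Greedy by ratio would take bridge inspection + heat-pump rebates + river cleanup: 69 k$ used, total 303.
Dropping bridge inspection and river cleanup frees 29 k$; slotting in after-school tutoring (42 k$) lifts the total to 338 at 82 k$.
Nothing else within 87 k$ beats 338.

338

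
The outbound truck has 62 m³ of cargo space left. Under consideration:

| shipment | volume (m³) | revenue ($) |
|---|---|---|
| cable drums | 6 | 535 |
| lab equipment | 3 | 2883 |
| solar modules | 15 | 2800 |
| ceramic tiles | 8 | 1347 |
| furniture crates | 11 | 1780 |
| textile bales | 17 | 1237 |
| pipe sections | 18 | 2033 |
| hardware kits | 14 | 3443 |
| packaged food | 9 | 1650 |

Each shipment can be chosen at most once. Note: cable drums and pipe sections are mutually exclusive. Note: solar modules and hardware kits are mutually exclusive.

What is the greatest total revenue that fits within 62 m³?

12340

Density check — lab equipment 961.00, hardware kits 245.93, solar modules 186.67, packaged food 183.33 are the best per m³.
Taking lab equipment + ceramic tiles + furniture crates + textile bales + hardware kits + packaged food: 62 m³ used, 12340 in revenue.
The closest alternative, lab equipment + furniture crates + pipe sections + hardware kits + packaged food, reaches only 11789.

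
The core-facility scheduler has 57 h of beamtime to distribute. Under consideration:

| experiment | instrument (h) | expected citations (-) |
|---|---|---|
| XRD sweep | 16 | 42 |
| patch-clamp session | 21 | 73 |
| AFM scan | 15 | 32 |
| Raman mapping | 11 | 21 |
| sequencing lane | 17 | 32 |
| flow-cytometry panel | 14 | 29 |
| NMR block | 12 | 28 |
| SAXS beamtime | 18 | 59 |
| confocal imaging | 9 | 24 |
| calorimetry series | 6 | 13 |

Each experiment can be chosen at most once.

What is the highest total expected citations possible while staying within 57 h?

174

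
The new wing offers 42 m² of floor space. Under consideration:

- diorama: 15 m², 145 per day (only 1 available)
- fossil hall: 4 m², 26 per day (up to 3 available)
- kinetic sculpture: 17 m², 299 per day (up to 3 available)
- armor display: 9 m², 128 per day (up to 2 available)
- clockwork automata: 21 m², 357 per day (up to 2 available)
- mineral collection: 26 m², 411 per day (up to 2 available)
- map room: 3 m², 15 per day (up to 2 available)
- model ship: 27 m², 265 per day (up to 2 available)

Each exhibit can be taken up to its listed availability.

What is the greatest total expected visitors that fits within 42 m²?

Ranking by ratio (expected visitors/m²): kinetic sculpture 17.59, clockwork automata 17.00, mineral collection 15.81.
Taking the top-ratio exhibits first gives 2×fossil hall + 2×kinetic sculpture for 650 (42 m²).
Dropping 2×fossil hall and 2×kinetic sculpture frees 42 m²; slotting in 2×clockwork automata (42 m²) lifts the total to 714 at 42 m².

714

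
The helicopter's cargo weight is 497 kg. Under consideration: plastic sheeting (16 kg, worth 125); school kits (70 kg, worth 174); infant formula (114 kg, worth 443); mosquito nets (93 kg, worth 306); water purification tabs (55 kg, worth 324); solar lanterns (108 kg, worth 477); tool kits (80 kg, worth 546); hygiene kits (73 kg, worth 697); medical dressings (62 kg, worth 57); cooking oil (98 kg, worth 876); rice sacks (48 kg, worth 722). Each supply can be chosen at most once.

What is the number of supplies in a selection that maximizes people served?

Optimal total is 3767.
One optimal bundle: plastic sheeting + water purification tabs + solar lanterns + tool kits + hygiene kits + cooking oil + rice sacks (478 kg).
Every optimal selection uses 7 supplies.

7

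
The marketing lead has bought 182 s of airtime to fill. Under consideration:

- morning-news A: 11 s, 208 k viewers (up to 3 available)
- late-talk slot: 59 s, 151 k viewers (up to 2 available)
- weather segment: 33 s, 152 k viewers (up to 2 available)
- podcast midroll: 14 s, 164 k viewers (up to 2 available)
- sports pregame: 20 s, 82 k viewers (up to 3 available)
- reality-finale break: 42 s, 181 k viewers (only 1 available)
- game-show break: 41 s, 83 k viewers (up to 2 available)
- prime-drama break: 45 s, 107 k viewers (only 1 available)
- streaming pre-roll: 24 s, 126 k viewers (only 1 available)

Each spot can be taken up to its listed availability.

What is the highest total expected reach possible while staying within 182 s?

Greedy by ratio would take 3×morning-news A + 2×weather segment + 2×podcast midroll + sports pregame + streaming pre-roll: 171 s used, total 1464.
Replace weather segment with reality-finale break: the trade gains 29 net, giving 1493 at 180 s.
No other feasible combination exceeds 1493.

1493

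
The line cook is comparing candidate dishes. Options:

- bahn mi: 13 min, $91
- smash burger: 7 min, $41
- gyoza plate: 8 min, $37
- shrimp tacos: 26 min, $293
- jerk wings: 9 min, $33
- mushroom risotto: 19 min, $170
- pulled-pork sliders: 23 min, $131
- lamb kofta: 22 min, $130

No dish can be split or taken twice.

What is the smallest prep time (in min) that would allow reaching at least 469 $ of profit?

Look for the lowest-prep combination reaching 469.
smash burger + shrimp tacos + mushroom risotto reaches 504 using 52 min.
Any bundle with less than 52 min falls short of 469.

52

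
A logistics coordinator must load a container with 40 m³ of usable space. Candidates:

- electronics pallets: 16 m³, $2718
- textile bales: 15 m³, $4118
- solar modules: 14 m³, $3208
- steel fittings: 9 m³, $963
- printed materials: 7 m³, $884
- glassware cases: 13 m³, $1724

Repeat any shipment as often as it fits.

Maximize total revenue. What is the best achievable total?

9199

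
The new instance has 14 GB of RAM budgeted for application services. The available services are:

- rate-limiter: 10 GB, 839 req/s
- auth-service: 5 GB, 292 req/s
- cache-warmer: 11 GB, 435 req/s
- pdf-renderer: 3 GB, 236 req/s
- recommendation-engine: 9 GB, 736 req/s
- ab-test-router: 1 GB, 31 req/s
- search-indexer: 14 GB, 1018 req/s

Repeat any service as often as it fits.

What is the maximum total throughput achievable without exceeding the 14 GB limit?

1106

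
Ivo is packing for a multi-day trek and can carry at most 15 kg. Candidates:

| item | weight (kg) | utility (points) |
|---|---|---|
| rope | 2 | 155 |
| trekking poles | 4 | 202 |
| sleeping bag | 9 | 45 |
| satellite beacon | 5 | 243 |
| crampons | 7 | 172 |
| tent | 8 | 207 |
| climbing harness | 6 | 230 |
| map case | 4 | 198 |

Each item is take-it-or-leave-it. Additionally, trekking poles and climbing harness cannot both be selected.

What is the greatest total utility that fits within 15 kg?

798

The ratio ordering already packs tightly: rope + trekking poles + satellite beacon + map case, 15 kg, 798.
Next best is satellite beacon + climbing harness + map case at 671 (15 kg) — short by 127.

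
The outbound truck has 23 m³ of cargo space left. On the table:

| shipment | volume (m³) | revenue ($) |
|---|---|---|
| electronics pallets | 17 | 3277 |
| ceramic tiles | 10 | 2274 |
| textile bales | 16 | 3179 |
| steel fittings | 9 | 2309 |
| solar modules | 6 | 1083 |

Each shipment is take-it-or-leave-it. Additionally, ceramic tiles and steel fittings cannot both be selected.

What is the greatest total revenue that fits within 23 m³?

4360

Taking electronics pallets + solar modules: 23 m³ used, 4360 in revenue.
Nothing else feasible within 23 m³ beats 4360.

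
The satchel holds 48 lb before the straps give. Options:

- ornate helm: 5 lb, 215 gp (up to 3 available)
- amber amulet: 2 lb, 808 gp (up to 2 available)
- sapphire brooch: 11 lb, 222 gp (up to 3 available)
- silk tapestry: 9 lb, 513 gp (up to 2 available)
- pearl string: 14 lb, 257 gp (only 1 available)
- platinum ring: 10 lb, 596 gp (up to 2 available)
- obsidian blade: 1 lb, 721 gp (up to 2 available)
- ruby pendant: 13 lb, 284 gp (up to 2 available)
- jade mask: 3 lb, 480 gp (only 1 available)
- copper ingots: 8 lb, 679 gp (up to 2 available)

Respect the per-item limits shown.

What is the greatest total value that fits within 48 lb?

Ranking by ratio (value/lb): obsidian blade 721.00, amber amulet 404.00, jade mask 160.00.
Filling by ratio: 2×amber amulet + 2×platinum ring + 2×obsidian blade + jade mask + 2×copper ingots for 6088, with 3 lb left unused.
Replace 2×platinum ring with ornate helm + 2×silk tapestry: the trade gains 49 net, giving 6137 at 48 lb.
Nothing else within 48 lb beats 6137.

6137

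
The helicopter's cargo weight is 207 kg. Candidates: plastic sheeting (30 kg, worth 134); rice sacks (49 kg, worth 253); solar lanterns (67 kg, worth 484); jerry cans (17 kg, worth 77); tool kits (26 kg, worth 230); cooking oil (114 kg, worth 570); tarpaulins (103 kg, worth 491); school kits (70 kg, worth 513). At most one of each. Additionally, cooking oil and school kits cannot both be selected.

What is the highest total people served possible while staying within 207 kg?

1361

Ranking by ratio (people served/kg): tool kits 8.85, school kits 7.33, solar lanterns 7.22, rice sacks 5.16.
Filling by ratio: solar lanterns + jerry cans + tool kits + school kits for 1304, with 27 kg left unused.
Replace jerry cans with plastic sheeting: the trade gains 57 net, giving 1361 at 193 kg.
Runner-up rice sacks + solar lanterns + jerry cans + school kits tops out at 1327.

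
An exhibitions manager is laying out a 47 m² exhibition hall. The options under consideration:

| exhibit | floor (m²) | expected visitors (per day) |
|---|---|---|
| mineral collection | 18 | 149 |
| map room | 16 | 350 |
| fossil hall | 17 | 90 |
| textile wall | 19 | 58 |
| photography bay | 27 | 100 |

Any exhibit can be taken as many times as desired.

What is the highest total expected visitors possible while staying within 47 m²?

700

Ranking by ratio (expected visitors/m²): map room 21.88, mineral collection 8.28, fossil hall 5.29, photography bay 3.70.
Taking 2×map room: 32 m² used, 700 in expected visitors.
Nothing else within 47 m² beats 700.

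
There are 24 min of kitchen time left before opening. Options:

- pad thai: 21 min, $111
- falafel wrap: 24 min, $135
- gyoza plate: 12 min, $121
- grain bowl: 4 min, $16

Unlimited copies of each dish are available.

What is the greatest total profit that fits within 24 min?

2×gyoza plate uses 24 of the 24 min and totals 242.
That's the maximum — no swap from here does better than 242.

242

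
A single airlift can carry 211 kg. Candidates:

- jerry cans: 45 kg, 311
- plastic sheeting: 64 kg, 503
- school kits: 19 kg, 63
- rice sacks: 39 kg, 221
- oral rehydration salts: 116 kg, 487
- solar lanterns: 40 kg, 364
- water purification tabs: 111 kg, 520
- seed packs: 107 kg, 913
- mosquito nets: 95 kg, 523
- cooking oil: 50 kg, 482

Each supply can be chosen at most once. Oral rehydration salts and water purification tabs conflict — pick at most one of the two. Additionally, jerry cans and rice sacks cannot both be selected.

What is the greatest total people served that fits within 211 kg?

The ratio heuristic lands on solar lanterns + seed packs + cooking oil (1759) but leaves 14 kg idle.
Dropping cooking oil frees 50 kg; slotting in plastic sheeting (64 kg) lifts the total to 1780 at 211 kg.
No other feasible combination exceeds 1780.

1780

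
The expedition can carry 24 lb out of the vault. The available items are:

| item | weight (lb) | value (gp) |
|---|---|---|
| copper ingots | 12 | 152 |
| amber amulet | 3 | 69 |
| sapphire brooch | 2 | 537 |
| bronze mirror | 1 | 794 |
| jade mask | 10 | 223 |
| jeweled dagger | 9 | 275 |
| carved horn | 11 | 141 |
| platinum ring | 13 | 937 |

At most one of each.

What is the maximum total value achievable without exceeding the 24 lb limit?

2337

Ranking by ratio (value/lb): bronze mirror 794.00, sapphire brooch 268.50, platinum ring 72.08.
Amber amulet + sapphire brooch + bronze mirror + platinum ring uses 19 of the 24 lb and totals 2337.
An exhaustive check of the 256 subsets confirms 2337.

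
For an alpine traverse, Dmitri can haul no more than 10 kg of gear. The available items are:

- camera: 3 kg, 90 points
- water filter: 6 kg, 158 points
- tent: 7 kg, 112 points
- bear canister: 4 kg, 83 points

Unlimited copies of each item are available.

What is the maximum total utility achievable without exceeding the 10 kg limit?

The ratio ordering already packs tightly: 3×camera, 9 kg, 270.
The spare 1 kg is too small for any remaining item, and no exchange beats 270.

270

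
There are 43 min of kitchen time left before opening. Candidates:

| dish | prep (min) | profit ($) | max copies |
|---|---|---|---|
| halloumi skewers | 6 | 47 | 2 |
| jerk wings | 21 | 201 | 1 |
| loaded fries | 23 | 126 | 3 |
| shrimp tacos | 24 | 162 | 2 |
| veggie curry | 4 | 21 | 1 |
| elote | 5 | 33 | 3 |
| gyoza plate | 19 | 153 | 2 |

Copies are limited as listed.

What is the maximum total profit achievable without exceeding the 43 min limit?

Density check — jerk wings 9.57, gyoza plate 8.05, halloumi skewers 7.83, shrimp tacos 6.75 are the best per min.
A density-first pass picks jerk wings + gyoza plate — 354 at 40 min.
Dropping gyoza plate frees 19 min; slotting in 2×halloumi skewers + 2×elote (22 min) lifts the total to 361 at 43 min.

361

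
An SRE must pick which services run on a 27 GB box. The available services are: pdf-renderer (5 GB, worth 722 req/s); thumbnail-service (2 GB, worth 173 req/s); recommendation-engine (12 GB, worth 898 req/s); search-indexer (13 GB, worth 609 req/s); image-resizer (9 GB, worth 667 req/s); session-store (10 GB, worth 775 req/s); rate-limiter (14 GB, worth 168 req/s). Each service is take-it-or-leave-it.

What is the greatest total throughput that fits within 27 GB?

2395

Filling by ratio: pdf-renderer + thumbnail-service + image-resizer + session-store for 2337, with 1 GB left unused.
Dropping thumbnail-service and image-resizer frees 11 GB; slotting in recommendation-engine (12 GB) lifts the total to 2395 at 27 GB.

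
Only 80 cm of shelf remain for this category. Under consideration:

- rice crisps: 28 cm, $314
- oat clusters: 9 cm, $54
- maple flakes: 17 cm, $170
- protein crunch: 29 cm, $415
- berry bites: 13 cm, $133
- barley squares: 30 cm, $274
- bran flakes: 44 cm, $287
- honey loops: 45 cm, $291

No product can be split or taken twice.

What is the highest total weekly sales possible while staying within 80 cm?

By weekly sales per cm: protein crunch 14.31, rice crisps 11.21, berry bites 10.23 lead.
Taking rice crisps + oat clusters + protein crunch + berry bites: 79 cm used, 916 in weekly sales.
Next best is rice crisps + maple flakes + protein crunch at 899 (74 cm) — short by 17.

916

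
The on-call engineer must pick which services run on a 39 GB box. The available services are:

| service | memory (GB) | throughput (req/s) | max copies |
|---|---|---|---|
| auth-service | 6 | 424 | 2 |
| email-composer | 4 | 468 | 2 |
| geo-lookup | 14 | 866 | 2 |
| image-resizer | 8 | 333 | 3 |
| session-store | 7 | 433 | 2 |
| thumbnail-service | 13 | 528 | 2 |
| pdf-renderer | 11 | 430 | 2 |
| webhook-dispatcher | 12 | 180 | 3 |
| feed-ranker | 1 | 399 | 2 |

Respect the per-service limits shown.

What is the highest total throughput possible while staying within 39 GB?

3466

Density check — feed-ranker 399.00, email-composer 117.00, auth-service 70.67, geo-lookup 61.86 are the best per GB.
Greedy by ratio would take 2×auth-service + 2×email-composer + geo-lookup + 2×feed-ranker: 36 GB used, total 3448.
The 12 GB tied up in 2×auth-service is better spent on 2×session-store — total rises to 3466 (38 GB).
Every other selection either busts 39 GB or exceeds an availability limit or fails to beat 3466.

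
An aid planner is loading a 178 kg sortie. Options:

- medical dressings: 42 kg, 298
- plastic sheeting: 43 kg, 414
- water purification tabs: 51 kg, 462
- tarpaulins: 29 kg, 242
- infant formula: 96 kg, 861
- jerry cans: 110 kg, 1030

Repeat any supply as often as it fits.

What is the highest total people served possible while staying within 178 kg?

Best packing: 4×plastic sheeting — 172 kg, 1656 total.

1656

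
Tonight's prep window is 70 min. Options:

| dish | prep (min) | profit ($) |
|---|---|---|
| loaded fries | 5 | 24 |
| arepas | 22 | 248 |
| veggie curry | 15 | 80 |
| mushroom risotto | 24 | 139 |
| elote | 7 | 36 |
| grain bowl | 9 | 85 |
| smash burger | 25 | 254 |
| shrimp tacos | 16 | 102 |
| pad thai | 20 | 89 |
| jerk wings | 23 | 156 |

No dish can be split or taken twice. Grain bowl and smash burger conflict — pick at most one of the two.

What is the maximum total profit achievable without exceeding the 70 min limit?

Density check — arepas 11.27, smash burger 10.16, grain bowl 9.44, jerk wings 6.78 are the best per min.
Best packing: arepas + smash burger + jerk wings — 70 min, 658 total.
Every other selection either busts 70 min or breaks a pairing rule or fails to beat 658.

658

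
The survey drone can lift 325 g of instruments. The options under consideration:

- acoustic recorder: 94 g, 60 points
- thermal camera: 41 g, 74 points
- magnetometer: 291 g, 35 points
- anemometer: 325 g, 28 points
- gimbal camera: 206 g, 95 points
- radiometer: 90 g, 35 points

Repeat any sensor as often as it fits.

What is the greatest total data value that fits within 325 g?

Best packing: 7×thermal camera — 287 g, 518 total.

518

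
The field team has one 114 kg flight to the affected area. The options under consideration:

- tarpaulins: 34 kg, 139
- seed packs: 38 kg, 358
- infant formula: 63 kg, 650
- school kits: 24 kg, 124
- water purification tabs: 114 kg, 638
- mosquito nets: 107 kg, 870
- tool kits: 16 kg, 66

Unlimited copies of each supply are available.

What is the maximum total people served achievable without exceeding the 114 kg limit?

1074

A density-first pass picks seed packs + infant formula — 1008 at 101 kg.
Dropping infant formula frees 63 kg; slotting in 2×seed packs (76 kg) lifts the total to 1074 at 114 kg.
Nothing else within 114 kg beats 1074.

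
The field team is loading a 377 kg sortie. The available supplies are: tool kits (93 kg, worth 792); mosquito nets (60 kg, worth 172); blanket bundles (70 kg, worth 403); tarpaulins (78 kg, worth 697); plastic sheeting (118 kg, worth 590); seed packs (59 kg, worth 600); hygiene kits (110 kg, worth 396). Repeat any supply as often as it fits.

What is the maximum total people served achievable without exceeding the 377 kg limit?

3697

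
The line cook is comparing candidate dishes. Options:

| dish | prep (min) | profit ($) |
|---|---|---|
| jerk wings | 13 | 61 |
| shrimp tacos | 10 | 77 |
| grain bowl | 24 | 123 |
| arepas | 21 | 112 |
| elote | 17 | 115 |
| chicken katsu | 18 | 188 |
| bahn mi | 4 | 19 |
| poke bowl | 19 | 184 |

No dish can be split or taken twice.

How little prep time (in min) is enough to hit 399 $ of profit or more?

47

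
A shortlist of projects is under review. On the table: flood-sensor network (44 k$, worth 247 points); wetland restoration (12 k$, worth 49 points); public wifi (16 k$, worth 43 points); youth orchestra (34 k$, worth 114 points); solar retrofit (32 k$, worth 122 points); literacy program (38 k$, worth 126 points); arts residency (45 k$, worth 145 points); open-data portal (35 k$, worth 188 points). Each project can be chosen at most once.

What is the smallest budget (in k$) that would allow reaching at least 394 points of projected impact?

79

Need the lightest bundle worth ≥ 394.
flood-sensor network + open-data portal: 435 projected impact at 79 k$.
No combination under 79 k$ hits 394.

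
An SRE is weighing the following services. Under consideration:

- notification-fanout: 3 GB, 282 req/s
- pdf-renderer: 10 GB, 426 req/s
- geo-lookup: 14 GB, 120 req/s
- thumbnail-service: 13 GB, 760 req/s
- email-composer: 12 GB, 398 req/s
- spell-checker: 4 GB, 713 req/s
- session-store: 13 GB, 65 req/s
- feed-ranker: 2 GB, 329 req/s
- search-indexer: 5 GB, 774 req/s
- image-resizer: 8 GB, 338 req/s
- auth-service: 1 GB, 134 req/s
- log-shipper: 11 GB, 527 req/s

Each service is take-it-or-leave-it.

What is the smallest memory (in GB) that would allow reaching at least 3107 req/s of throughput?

35

Minimise GB subject to total throughput ≥ 3107.
Taking notification-fanout + thumbnail-service + spell-checker + feed-ranker + search-indexer + image-resizer gives 3196 (≥ 3107) for 35 GB.
Any bundle with less than 35 GB falls short of 3107.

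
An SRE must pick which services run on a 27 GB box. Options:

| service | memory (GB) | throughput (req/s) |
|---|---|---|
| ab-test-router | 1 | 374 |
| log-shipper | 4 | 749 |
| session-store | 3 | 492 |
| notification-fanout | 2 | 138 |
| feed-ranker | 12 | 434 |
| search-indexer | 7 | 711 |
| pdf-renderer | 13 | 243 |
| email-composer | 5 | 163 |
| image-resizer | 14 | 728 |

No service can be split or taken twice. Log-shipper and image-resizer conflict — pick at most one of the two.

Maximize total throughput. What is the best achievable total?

By throughput per GB: ab-test-router 374.00, log-shipper 187.25, session-store 164.00 lead.
The ratio heuristic lands on ab-test-router + log-shipper + session-store + notification-fanout + search-indexer + email-composer (2627) but leaves 5 GB idle.
Dropping notification-fanout and email-composer frees 7 GB; slotting in feed-ranker (12 GB) lifts the total to 2760 at 27 GB.
That's the maximum — no feasible swap from here does better than 2760.

2760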